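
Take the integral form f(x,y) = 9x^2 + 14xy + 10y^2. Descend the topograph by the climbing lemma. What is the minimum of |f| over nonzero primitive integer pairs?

translate: b→-4 (≡14 mod 18), so (9,14,10)→(9,-4,5)
flip: (9,-4,5)→(5,4,9)
reduced (well bottom): (5,4,9) with a≤c, −a<b≤a
well minimum = a = 5

5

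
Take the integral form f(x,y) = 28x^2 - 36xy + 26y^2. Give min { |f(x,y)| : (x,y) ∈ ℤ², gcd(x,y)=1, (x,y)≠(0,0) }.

translate: b→20 (≡-36 mod 56), so (28,-36,26)→(28,20,18)
flip: (28,20,18)→(18,-20,28)
translate: b→16 (≡-20 mod 36), so (18,-20,28)→(18,16,26)
reduced (well bottom): (18,16,26) with a≤c, −a<b≤a
well minimum = a = 18

18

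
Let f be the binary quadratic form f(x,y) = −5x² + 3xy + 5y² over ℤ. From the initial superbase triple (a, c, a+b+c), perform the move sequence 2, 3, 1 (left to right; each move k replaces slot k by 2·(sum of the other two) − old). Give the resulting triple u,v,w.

start (-5,5,3) = (f(1,0),f(0,1),f(1,1))
replace slot 2: 2·((-5)+3) − 5 = -9 → (-5,-9,3)
replace slot 3: 2·((-5)+(-9)) − 3 = -31 → (-5,-9,-31)
replace slot 1: 2·((-9)+(-31)) − (-5) = -75 → (-75,-9,-31)

-75,-9,-31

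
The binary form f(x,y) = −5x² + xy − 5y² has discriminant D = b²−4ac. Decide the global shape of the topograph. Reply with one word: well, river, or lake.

D = b²−4ac = 1² − 4·(-5)·(-5) = -99
D < 0 ⇒ definite ⇒ every region one sign ⇒ single well

well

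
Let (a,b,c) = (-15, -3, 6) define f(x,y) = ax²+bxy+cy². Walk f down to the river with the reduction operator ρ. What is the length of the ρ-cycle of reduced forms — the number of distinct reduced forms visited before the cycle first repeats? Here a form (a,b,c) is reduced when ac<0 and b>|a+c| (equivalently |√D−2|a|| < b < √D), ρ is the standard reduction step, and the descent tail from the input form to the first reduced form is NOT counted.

D = 369, ⌊√D⌋ = 19
descent: ρ → (6,15,-6)  [lands on river]
river: ρ → (-6,9,12)
river: ρ → (12,15,-3)
river: ρ → (-3,15,12)
river: ρ → (12,9,-6)
river: ρ → (-6,15,6)
river: ρ → (6,9,-12)
river: ρ → (-12,15,3)
river: ρ → (3,15,-12)
river: ρ → (-12,9,6)
ρ-cycle length = 10 (tail of 1 descent step not counted)

10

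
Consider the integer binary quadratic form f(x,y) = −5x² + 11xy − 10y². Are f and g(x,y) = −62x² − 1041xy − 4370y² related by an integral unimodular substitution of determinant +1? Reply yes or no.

D₁ = -79, D₂ = -79
f is negative-definite; reduce −f:
−f: translate: b→-1 (≡-11 mod 10), so (5,-11,10)→(5,-1,4)
−f: flip: (5,-1,4)→(4,1,5)
−f: reduced (well bottom): (4,1,5) with a≤c, −a<b≤a
flip sign back: reduced form of f is (-4,-1,-5)
g is negative-definite; reduce −g:
−g: translate: b→49 (≡1041 mod 124), so (62,1041,4370)→(62,49,10)
−g: flip: (62,49,10)→(10,-49,62)
−g: translate: b→-9 (≡-49 mod 20), so (10,-49,62)→(10,-9,4)
−g: flip: (10,-9,4)→(4,9,10)
−g: translate: b→1 (≡9 mod 8), so (4,9,10)→(4,1,5)
−g: reduced (well bottom): (4,1,5) with a≤c, −a<b≤a
flip sign back: reduced form of g is (-4,-1,-5)
reduced forms (-4, -1, -5) vs (-4, -1, -5) ⇒ equivalent

yes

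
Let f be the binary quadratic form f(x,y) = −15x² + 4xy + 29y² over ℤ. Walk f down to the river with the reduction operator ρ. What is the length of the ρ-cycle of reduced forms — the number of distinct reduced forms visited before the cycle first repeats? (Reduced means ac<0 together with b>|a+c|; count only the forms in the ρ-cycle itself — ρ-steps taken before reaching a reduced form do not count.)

D = 1756, ⌊√D⌋ = 41
descent: ρ → (29,-4,-15)
descent: ρ → (-15,34,10)  [lands on river]
river: ρ → (10,26,-27)
river: ρ → (-27,28,9)
river: ρ → (9,26,-30)
river: ρ → (-30,34,5)
river: ρ → (5,36,-23)
river: ρ → (-23,10,18)
river: ρ → (18,26,-15)
ρ-cycle length = 8 (tail of 2 descent steps not counted)

8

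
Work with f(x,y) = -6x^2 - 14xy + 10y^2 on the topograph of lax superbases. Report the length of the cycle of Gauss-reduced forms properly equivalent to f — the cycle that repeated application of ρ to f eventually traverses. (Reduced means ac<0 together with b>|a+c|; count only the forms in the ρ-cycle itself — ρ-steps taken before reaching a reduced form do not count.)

D = 436, ⌊√D⌋ = 20
descent: ρ → (10,14,-6)  [lands on river]
river: ρ → (-6,10,14)
river: ρ → (14,18,-2)
river: ρ → (-2,18,14)
river: ρ → (14,10,-6)
river: ρ → (-6,14,10)
river: ρ → (10,6,-10)
river: ρ → (-10,14,6)
river: ρ → (6,10,-14)
river: ρ → (-14,18,2)
river: ρ → (2,18,-14)
river: ρ → (-14,10,6)
river: ρ → (6,14,-10)
river: ρ → (-10,6,10)
ρ-cycle length = 14 (tail of 1 descent step not counted)

14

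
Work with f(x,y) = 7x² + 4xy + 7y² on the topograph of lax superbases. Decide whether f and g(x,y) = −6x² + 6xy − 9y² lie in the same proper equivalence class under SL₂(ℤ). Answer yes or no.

D₁ = -180, D₂ = -180
f: reduced (well bottom): (7,4,7) with a≤c, −a<b≤a
g is negative-definite; reduce −g:
−g: translate: b→6 (≡-6 mod 12), so (6,-6,9)→(6,6,9)
−g: reduced (well bottom): (6,6,9) with a≤c, −a<b≤a
flip sign back: reduced form of g is (-6,-6,-9)
reduced forms (7, 4, 7) vs (-6, -6, -9) ⇒ inequivalent

no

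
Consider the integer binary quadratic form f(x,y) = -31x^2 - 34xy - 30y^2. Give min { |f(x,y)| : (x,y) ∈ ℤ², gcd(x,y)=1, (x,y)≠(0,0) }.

translate: b→-28 (≡34 mod 62), so (31,34,30)→(31,-28,27)
flip: (31,-28,27)→(27,28,31)
translate: b→-26 (≡28 mod 54), so (27,28,31)→(27,-26,30)
reduced (well bottom): (27,-26,30) with a≤c, −a<b≤a
well minimum |f| = |-27| = 27 (negative-definite)

27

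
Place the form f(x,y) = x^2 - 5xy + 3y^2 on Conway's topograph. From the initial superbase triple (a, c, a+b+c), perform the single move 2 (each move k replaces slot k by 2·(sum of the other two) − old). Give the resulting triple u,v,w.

start (1,3,-1) = (f(1,0),f(0,1),f(1,1))
replace slot 2: 2·(1+(-1)) − 3 = -3 → (1,-3,-1)

1,-3,-1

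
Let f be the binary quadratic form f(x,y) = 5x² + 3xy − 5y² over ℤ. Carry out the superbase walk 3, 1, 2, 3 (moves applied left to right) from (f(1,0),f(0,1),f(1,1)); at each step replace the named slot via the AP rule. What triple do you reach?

start (5,-5,3) = (f(1,0),f(0,1),f(1,1))
replace slot 3: 2·(5+(-5)) − 3 = -3 → (5,-5,-3)
replace slot 1: 2·((-5)+(-3)) − 5 = -21 → (-21,-5,-3)
replace slot 2: 2·((-21)+(-3)) − (-5) = -43 → (-21,-43,-3)
replace slot 3: 2·((-21)+(-43)) − (-3) = -125 → (-21,-43,-125)

-21,-43,-125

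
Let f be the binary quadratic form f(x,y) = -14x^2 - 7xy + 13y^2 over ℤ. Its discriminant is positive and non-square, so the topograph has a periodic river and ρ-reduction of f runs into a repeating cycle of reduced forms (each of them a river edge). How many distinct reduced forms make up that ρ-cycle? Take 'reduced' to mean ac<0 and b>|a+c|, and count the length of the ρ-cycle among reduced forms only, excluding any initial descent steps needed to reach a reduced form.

D = 777, ⌊√D⌋ = 27
descent: ρ → (13,7,-14)  [lands on river]
river: ρ → (-14,21,6)
river: ρ → (6,27,-2)
river: ρ → (-2,25,19)
river: ρ → (19,13,-8)
river: ρ → (-8,19,13)
ρ-cycle length = 6 (tail of 1 descent step not counted)

6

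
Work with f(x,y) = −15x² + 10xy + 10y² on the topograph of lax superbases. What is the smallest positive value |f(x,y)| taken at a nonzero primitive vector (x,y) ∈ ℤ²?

river: ρ → (10,10,-15)
river: ρ → (-15,20,5)
river: ρ → (5,20,-15)
river: ρ → (-15,10,10)
closes: descent 0, river 4
min |a| on river = 5

5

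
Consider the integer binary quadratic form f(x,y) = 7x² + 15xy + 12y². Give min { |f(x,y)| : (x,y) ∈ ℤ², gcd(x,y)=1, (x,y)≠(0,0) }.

translate: b→1 (≡15 mod 14), so (7,15,12)→(7,1,4)
flip: (7,1,4)→(4,-1,7)
reduced (well bottom): (4,-1,7) with a≤c, −a<b≤a
well minimum = a = 4

4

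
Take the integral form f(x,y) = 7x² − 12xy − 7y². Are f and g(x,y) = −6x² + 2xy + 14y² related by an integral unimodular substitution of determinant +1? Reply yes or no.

D₁ = 340, D₂ = 340
river cycle of f (length 14): (-7, 12, 7), (7, 16, -3), (-3, 14, 12), (12, 10, -5), (-5, 10, 12), (12, 14, -3), (-3, 16, 7), (7, 12, -7), (-7, 16, 3), (3, 14, -12), … (4 more)
river cycle of g (length 6): (-6, 14, 6), (6, 10, -10), (-10, 10, 6), (6, 14, -6), (-6, 10, 10), (10, 10, -6)
cycles differ ⇒ inequivalent

no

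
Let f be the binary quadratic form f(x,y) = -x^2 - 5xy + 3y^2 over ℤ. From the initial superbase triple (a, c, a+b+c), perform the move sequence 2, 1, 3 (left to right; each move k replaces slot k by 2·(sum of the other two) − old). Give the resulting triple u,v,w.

start (-1,3,-3) = (f(1,0),f(0,1),f(1,1))
replace slot 2: 2·((-1)+(-3)) − 3 = -11 → (-1,-11,-3)
replace slot 1: 2·((-11)+(-3)) − (-1) = -27 → (-27,-11,-3)
replace slot 3: 2·((-27)+(-11)) − (-3) = -73 → (-27,-11,-73)

-27,-11,-73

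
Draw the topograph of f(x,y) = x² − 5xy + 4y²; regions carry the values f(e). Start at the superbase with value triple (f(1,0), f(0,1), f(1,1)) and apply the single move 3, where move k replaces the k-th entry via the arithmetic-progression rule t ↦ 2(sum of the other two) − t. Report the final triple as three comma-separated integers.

start (1,4,0) = (f(1,0),f(0,1),f(1,1))
replace slot 3: 2·(1+4) − 0 = 10 → (1,4,10)

1,4,10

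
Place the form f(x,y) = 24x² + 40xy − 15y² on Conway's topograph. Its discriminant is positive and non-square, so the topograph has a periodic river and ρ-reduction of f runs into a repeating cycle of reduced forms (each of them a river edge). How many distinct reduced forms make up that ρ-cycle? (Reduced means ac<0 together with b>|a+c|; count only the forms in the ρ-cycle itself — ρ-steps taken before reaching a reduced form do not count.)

D = 3040, ⌊√D⌋ = 55
river: ρ → (-15,50,9)
river: ρ → (9,40,-40)
river: ρ → (-40,40,9)
river: ρ → (9,50,-15)
river: ρ → (-15,40,24)
river: ρ → (24,8,-31)
river: ρ → (-31,54,1)
river: ρ → (1,54,-31)
river: ρ → (-31,8,24)
river: ρ → (24,40,-15)
ρ-cycle length = 10 (tail of 0 descent steps not counted)

10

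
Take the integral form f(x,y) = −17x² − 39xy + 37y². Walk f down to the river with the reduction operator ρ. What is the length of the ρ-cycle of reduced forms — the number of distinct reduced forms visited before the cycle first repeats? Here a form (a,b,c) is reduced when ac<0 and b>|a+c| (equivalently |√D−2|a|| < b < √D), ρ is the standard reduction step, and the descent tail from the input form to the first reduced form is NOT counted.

D = 4037, ⌊√D⌋ = 63
descent: ρ → (37,39,-17)  [lands on river]
river: ρ → (-17,63,1)
river: ρ → (1,63,-17)
river: ρ → (-17,39,37)
river: ρ → (37,35,-19)
river: ρ → (-19,41,31)
river: ρ → (31,21,-29)
river: ρ → (-29,37,23)
river: ρ → (23,55,-11)
river: ρ → (-11,55,23)
river: ρ → (23,37,-29)
river: ρ → (-29,21,31)
river: ρ → (31,41,-19)
river: ρ → (-19,35,37)
ρ-cycle length = 14 (tail of 1 descent step not counted)

14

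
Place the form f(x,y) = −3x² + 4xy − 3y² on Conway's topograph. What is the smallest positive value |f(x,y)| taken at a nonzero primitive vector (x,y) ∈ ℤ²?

translate: b→2 (≡-4 mod 6), so (3,-4,3)→(3,2,2)
flip: (3,2,2)→(2,-2,3)
translate: b→2 (≡-2 mod 4), so (2,-2,3)→(2,2,3)
reduced (well bottom): (2,2,3) with a≤c, −a<b≤a
well minimum |f| = |-2| = 2 (negative-definite)

2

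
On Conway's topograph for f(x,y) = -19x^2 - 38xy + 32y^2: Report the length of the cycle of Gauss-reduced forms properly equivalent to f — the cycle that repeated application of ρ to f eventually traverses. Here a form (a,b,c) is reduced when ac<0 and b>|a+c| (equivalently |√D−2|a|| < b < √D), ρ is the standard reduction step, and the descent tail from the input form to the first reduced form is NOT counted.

D = 3876, ⌊√D⌋ = 62
descent: ρ → (32,38,-19)  [lands on river]
river: ρ → (-19,38,32)
river: ρ → (32,26,-25)
river: ρ → (-25,24,33)
river: ρ → (33,42,-16)
river: ρ → (-16,54,15)
river: ρ → (15,36,-43)
river: ρ → (-43,50,8)
river: ρ → (8,62,-1)
river: ρ → (-1,62,8)
river: ρ → (8,50,-43)
river: ρ → (-43,36,15)
river: ρ → (15,54,-16)
river: ρ → (-16,42,33)
river: ρ → (33,24,-25)
river: ρ → (-25,26,32)
ρ-cycle length = 16 (tail of 1 descent step not counted)

16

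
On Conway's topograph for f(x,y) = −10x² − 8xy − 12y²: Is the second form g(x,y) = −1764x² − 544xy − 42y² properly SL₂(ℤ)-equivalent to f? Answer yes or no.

D₁ = -416, D₂ = -416
f is negative-definite; reduce −f:
−f: reduced (well bottom): (10,8,12) with a≤c, −a<b≤a
flip sign back: reduced form of f is (-10,-8,-12)
g is negative-definite; reduce −g:
−g: flip: (1764,544,42)→(42,-544,1764)
−g: translate: b→-40 (≡-544 mod 84), so (42,-544,1764)→(42,-40,12)
−g: flip: (42,-40,12)→(12,40,42)
−g: translate: b→-8 (≡40 mod 24), so (12,40,42)→(12,-8,10)
−g: flip: (12,-8,10)→(10,8,12)
−g: reduced (well bottom): (10,8,12) with a≤c, −a<b≤a
flip sign back: reduced form of g is (-10,-8,-12)
reduced forms (-10, -8, -12) vs (-10, -8, -12) ⇒ equivalent

yes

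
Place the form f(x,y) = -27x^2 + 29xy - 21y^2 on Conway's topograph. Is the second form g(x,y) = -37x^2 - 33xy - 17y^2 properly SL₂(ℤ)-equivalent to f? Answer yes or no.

D₁ = -1427, D₂ = -1427
f is negative-definite; reduce −f:
−f: translate: b→25 (≡-29 mod 54), so (27,-29,21)→(27,25,19)
−f: flip: (27,25,19)→(19,-25,27)
−f: translate: b→13 (≡-25 mod 38), so (19,-25,27)→(19,13,21)
−f: reduced (well bottom): (19,13,21) with a≤c, −a<b≤a
flip sign back: reduced form of f is (-19,-13,-21)
g is negative-definite; reduce −g:
−g: flip: (37,33,17)→(17,-33,37)
−g: translate: b→1 (≡-33 mod 34), so (17,-33,37)→(17,1,21)
−g: reduced (well bottom): (17,1,21) with a≤c, −a<b≤a
flip sign back: reduced form of g is (-17,-1,-21)
reduced forms (-19, -13, -21) vs (-17, -1, -21) ⇒ inequivalent

no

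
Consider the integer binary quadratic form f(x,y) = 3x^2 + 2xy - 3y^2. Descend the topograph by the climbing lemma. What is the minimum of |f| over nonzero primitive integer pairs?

river: ρ → (-3,4,2)
river: ρ → (2,4,-3)
river: ρ → (-3,2,3)
river: ρ → (3,4,-2)
river: ρ → (-2,4,3)
river: ρ → (3,2,-3)
closes: descent 0, river 6
min |a| on river = 2

2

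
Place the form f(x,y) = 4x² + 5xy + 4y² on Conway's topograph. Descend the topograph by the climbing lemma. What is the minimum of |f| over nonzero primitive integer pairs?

translate: b→-3 (≡5 mod 8), so (4,5,4)→(4,-3,3)
flip: (4,-3,3)→(3,3,4)
reduced (well bottom): (3,3,4) with a≤c, −a<b≤a
well minimum = a = 3

3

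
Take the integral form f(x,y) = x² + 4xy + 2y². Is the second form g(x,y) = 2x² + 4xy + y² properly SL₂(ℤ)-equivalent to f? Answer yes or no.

D₁ = 8, D₂ = 8
river cycle of f (length 2): (-1, 2, 1), (1, 2, -1)
river cycle of g (length 2): (1, 2, -1), (-1, 2, 1)
cycles coincide ⇒ equivalent

yes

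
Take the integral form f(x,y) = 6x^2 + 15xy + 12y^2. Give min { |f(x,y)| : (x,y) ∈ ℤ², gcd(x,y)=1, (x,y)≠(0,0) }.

translate: b→3 (≡15 mod 12), so (6,15,12)→(6,3,3)
flip: (6,3,3)→(3,-3,6)
translate: b→3 (≡-3 mod 6), so (3,-3,6)→(3,3,6)
reduced (well bottom): (3,3,6) with a≤c, −a<b≤a
well minimum = a = 3

3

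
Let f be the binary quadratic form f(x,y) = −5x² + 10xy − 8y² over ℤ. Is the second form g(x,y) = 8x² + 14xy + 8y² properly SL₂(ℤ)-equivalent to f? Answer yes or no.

D₁ = -60, D₂ = -60
f is negative-definite; reduce −f:
−f: translate: b→0 (≡-10 mod 10), so (5,-10,8)→(5,0,3)
−f: flip: (5,0,3)→(3,0,5)
−f: reduced (well bottom): (3,0,5) with a≤c, −a<b≤a
flip sign back: reduced form of f is (-3,0,-5)
g: translate: b→-2 (≡14 mod 16), so (8,14,8)→(8,-2,2)
g: flip: (8,-2,2)→(2,2,8)
g: reduced (well bottom): (2,2,8) with a≤c, −a<b≤a
reduced forms (-3, 0, -5) vs (2, 2, 8) ⇒ inequivalent

no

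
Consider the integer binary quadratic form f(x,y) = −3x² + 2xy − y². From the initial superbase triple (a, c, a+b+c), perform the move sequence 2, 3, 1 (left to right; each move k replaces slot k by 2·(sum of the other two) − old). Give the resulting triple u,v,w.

start (-3,-1,-2) = (f(1,0),f(0,1),f(1,1))
replace slot 2: 2·((-3)+(-2)) − (-1) = -9 → (-3,-9,-2)
replace slot 3: 2·((-3)+(-9)) − (-2) = -22 → (-3,-9,-22)
replace slot 1: 2·((-9)+(-22)) − (-3) = -59 → (-59,-9,-22)

-59,-9,-22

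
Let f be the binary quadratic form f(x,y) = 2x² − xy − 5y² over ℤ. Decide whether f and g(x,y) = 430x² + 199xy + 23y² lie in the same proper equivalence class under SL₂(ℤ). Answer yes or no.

D₁ = 41, D₂ = 41
river cycle of f (length 10): (2, 3, -4), (-4, 5, 1), (1, 5, -4), (-4, 3, 2), (2, 5, -2), (-2, 3, 4), (4, 5, -1), (-1, 5, 4), (4, 3, -2), (-2, 5, 2)
river cycle of g (length 10): (2, 3, -4), (-4, 5, 1), (1, 5, -4), (-4, 3, 2), (2, 5, -2), (-2, 3, 4), (4, 5, -1), (-1, 5, 4), (4, 3, -2), (-2, 5, 2)
cycles coincide ⇒ equivalent

yes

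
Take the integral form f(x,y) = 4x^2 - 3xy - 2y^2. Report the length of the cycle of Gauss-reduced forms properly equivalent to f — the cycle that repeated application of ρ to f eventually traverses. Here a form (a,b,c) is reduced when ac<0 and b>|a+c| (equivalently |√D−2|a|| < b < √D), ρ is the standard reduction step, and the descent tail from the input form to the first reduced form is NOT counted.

D = 41, ⌊√D⌋ = 6
descent: ρ → (-2,3,4)  [lands on river]
river: ρ → (4,5,-1)
river: ρ → (-1,5,4)
river: ρ → (4,3,-2)
river: ρ → (-2,5,2)
river: ρ → (2,3,-4)
river: ρ → (-4,5,1)
river: ρ → (1,5,-4)
river: ρ → (-4,3,2)
river: ρ → (2,5,-2)
ρ-cycle length = 10 (tail of 1 descent step not counted)

10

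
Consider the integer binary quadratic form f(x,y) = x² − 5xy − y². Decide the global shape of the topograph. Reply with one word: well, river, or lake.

D = b²−4ac = (-5)² − 4·1·(-1) = 29
D > 0 non-square ⇒ indefinite ⇒ periodic river

river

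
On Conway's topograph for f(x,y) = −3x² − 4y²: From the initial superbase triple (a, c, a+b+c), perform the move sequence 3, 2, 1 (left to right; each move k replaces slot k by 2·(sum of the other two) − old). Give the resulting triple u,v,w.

start (-3,-4,-7) = (f(1,0),f(0,1),f(1,1))
replace slot 3: 2·((-3)+(-4)) − (-7) = -7 → (-3,-4,-7)
replace slot 2: 2·((-3)+(-7)) − (-4) = -16 → (-3,-16,-7)
replace slot 1: 2·((-16)+(-7)) − (-3) = -43 → (-43,-16,-7)

-43,-16,-7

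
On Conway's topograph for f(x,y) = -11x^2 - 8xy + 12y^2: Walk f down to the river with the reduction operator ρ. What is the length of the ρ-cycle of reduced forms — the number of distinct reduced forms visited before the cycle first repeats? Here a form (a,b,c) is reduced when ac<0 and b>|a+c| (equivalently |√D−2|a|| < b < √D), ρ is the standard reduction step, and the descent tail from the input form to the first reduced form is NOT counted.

D = 592, ⌊√D⌋ = 24
descent: ρ → (12,8,-11)  [lands on river]
river: ρ → (-11,14,9)
river: ρ → (9,22,-3)
river: ρ → (-3,20,16)
river: ρ → (16,12,-7)
river: ρ → (-7,16,12)
ρ-cycle length = 6 (tail of 1 descent step not counted)

6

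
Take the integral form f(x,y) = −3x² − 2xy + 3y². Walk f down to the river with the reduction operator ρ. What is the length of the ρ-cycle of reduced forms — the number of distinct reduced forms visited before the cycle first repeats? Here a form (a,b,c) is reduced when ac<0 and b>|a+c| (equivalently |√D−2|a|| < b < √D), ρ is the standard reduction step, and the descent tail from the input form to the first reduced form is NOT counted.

D = 40, ⌊√D⌋ = 6
descent: ρ → (3,2,-3)  [lands on river]
river: ρ → (-3,4,2)
river: ρ → (2,4,-3)
river: ρ → (-3,2,3)
river: ρ → (3,4,-2)
river: ρ → (-2,4,3)
ρ-cycle length = 6 (tail of 1 descent step not counted)

6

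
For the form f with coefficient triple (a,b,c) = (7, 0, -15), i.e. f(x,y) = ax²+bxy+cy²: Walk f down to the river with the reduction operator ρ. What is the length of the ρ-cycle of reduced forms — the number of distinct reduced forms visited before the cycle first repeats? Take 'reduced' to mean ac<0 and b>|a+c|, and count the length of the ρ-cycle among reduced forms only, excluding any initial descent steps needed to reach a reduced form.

D = 420, ⌊√D⌋ = 20
descent: ρ → (-15,0,7)
descent: ρ → (7,14,-8)  [lands on river]
river: ρ → (-8,18,3)
river: ρ → (3,18,-8)
river: ρ → (-8,14,7)
ρ-cycle length = 4 (tail of 2 descent steps not counted)

4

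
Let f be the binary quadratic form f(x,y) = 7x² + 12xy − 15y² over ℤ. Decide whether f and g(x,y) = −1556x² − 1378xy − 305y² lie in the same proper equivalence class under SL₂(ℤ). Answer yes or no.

D₁ = 564, D₂ = 564
river cycle of f (length 6): (-15, 18, 4), (4, 22, -5), (-5, 18, 12), (12, 6, -11), (-11, 16, 7), (7, 12, -15)
river cycle of g (length 6): (7, 12, -15), (-15, 18, 4), (4, 22, -5), (-5, 18, 12), (12, 6, -11), (-11, 16, 7)
cycles coincide ⇒ equivalent

yes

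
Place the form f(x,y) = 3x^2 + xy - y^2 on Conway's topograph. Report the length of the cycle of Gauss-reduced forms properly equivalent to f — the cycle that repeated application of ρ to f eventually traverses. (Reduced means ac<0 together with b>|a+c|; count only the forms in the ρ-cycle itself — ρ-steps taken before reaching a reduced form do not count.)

D = 13, ⌊√D⌋ = 3
descent: ρ → (-1,3,1)  [lands on river]
river: ρ → (1,3,-1)
ρ-cycle length = 2 (tail of 1 descent step not counted)

2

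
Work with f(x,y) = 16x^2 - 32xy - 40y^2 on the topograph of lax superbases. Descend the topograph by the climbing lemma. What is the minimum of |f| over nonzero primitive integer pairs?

descent: ρ → (-40,32,16)  [lands on river]
river: ρ → (16,32,-40)
river: ρ → (-40,48,8)
river: ρ → (8,48,-40)
closes: descent 1, river 4
min |a| on river = 8

8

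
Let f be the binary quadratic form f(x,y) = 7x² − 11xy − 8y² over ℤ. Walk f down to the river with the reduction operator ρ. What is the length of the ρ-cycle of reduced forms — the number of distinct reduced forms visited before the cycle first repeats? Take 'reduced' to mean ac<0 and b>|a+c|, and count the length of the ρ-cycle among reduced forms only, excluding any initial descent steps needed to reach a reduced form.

D = 345, ⌊√D⌋ = 18
descent: ρ → (-8,11,7)  [lands on river]
river: ρ → (7,17,-2)
river: ρ → (-2,15,15)
river: ρ → (15,15,-2)
river: ρ → (-2,17,7)
river: ρ → (7,11,-8)
river: ρ → (-8,5,10)
river: ρ → (10,15,-3)
river: ρ → (-3,15,10)
river: ρ → (10,5,-8)
ρ-cycle length = 10 (tail of 1 descent step not counted)

10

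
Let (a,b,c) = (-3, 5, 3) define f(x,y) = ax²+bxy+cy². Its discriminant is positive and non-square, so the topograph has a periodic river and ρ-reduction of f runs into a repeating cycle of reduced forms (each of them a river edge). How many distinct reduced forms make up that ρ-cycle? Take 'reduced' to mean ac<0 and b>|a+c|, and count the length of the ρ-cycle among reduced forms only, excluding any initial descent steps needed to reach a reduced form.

D = 61, ⌊√D⌋ = 7
river: ρ → (3,7,-1)
river: ρ → (-1,7,3)
river: ρ → (3,5,-3)
river: ρ → (-3,7,1)
river: ρ → (1,7,-3)
river: ρ → (-3,5,3)
ρ-cycle length = 6 (tail of 0 descent steps not counted)

6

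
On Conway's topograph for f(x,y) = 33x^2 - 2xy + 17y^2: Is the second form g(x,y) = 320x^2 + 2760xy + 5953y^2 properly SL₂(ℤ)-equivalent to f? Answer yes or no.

D₁ = -2240, D₂ = -2240
f: flip: (33,-2,17)→(17,2,33)
f: reduced (well bottom): (17,2,33) with a≤c, −a<b≤a
g: translate: b→200 (≡2760 mod 640), so (320,2760,5953)→(320,200,33)
g: flip: (320,200,33)→(33,-200,320)
g: translate: b→-2 (≡-200 mod 66), so (33,-200,320)→(33,-2,17)
g: flip: (33,-2,17)→(17,2,33)
g: reduced (well bottom): (17,2,33) with a≤c, −a<b≤a
reduced forms (17, 2, 33) vs (17, 2, 33) ⇒ equivalent

yes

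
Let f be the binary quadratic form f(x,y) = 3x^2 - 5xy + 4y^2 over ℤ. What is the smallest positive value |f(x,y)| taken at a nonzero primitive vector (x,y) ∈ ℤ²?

translate: b→1 (≡-5 mod 6), so (3,-5,4)→(3,1,2)
flip: (3,1,2)→(2,-1,3)
reduced (well bottom): (2,-1,3) with a≤c, −a<b≤a
well minimum = a = 2

2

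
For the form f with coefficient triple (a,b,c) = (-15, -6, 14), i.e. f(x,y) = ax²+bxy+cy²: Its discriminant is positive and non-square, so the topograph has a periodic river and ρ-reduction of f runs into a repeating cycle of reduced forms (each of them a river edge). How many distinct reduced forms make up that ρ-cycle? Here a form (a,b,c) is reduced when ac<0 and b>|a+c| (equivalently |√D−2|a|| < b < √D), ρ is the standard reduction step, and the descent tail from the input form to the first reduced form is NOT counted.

D = 876, ⌊√D⌋ = 29
descent: ρ → (14,6,-15)  [lands on river]
river: ρ → (-15,24,5)
river: ρ → (5,26,-10)
river: ρ → (-10,14,17)
river: ρ → (17,20,-7)
river: ρ → (-7,22,14)
ρ-cycle length = 6 (tail of 1 descent step not counted)

6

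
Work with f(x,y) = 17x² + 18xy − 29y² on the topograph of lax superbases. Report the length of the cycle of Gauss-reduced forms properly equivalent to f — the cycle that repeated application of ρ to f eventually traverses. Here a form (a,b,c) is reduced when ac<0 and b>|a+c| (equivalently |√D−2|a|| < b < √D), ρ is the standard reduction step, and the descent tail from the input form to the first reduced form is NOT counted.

D = 2296, ⌊√D⌋ = 47
river: ρ → (-29,40,6)
river: ρ → (6,44,-15)
river: ρ → (-15,46,3)
river: ρ → (3,44,-30)
river: ρ → (-30,16,17)
river: ρ → (17,18,-29)
ρ-cycle length = 6 (tail of 0 descent steps not counted)

6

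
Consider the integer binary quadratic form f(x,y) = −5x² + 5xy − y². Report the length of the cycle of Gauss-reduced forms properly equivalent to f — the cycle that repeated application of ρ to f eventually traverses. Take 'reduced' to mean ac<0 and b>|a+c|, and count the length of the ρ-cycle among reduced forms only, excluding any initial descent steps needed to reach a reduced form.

D = 5, ⌊√D⌋ = 2
descent: ρ → (-1,1,1)  [lands on river]
river: ρ → (1,1,-1)
ρ-cycle length = 2 (tail of 1 descent step not counted)

2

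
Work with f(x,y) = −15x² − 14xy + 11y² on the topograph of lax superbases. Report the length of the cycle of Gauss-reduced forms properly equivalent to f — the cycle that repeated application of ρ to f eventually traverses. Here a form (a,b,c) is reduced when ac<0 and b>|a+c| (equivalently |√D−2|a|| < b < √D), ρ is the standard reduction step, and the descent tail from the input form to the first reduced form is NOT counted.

D = 856, ⌊√D⌋ = 29
descent: ρ → (11,14,-15)  [lands on river]
river: ρ → (-15,16,10)
river: ρ → (10,24,-7)
river: ρ → (-7,18,19)
river: ρ → (19,20,-6)
river: ρ → (-6,28,3)
river: ρ → (3,26,-15)
river: ρ → (-15,4,14)
river: ρ → (14,24,-5)
river: ρ → (-5,26,9)
river: ρ → (9,28,-2)
river: ρ → (-2,28,9)
river: ρ → (9,26,-5)
river: ρ → (-5,24,14)
river: ρ → (14,4,-15)
river: ρ → (-15,26,3)
river: ρ → (3,28,-6)
river: ρ → (-6,20,19)
river: ρ → (19,18,-7)
river: ρ → (-7,24,10)
river: ρ → (10,16,-15)
river: ρ → (-15,14,11)
river: ρ → (11,8,-18)
river: ρ → (-18,28,1)
river: ρ → (1,28,-18)
river: ρ → (-18,8,11)
ρ-cycle length = 26 (tail of 1 descent step not counted)

26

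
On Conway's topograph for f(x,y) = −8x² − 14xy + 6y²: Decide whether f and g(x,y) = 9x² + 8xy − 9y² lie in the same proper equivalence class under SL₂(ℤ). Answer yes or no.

D₁ = 388, D₂ = 388
river cycle of f (length 18): (6, 14, -8), (-8, 18, 2), (2, 18, -8), (-8, 14, 6), (6, 10, -12), (-12, 14, 4), (4, 18, -4), (-4, 14, 12), (12, 10, -6), (-6, 14, 8), … (8 more)
river cycle of g (length 22): (-9, 10, 8), (8, 6, -11), (-11, 16, 3), (3, 14, -16), (-16, 18, 1), (1, 18, -16), (-16, 14, 3), (3, 16, -11), (-11, 6, 8), (8, 10, -9), … (12 more)
cycles differ ⇒ inequivalent

no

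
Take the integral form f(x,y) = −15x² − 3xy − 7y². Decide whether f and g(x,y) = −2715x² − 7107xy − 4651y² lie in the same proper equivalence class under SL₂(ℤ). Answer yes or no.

D₁ = -411, D₂ = -411
f is negative-definite; reduce −f:
−f: flip: (15,3,7)→(7,-3,15)
−f: reduced (well bottom): (7,-3,15) with a≤c, −a<b≤a
flip sign back: reduced form of f is (-7,3,-15)
g is negative-definite; reduce −g:
−g: translate: b→1677 (≡7107 mod 5430), so (2715,7107,4651)→(2715,1677,259)
−g: flip: (2715,1677,259)→(259,-1677,2715)
−g: translate: b→-123 (≡-1677 mod 518), so (259,-1677,2715)→(259,-123,15)
−g: flip: (259,-123,15)→(15,123,259)
−g: translate: b→3 (≡123 mod 30), so (15,123,259)→(15,3,7)
−g: flip: (15,3,7)→(7,-3,15)
−g: reduced (well bottom): (7,-3,15) with a≤c, −a<b≤a
flip sign back: reduced form of g is (-7,3,-15)
reduced forms (-7, 3, -15) vs (-7, 3, -15) ⇒ equivalent

yes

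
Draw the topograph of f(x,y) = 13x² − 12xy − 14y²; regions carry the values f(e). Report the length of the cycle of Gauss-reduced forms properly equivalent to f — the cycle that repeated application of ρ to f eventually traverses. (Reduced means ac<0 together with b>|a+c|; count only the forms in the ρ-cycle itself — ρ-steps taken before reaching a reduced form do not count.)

D = 872, ⌊√D⌋ = 29
descent: ρ → (-14,12,13)  [lands on river]
river: ρ → (13,14,-13)
river: ρ → (-13,12,14)
river: ρ → (14,16,-11)
river: ρ → (-11,28,2)
river: ρ → (2,28,-11)
river: ρ → (-11,16,14)
river: ρ → (14,12,-13)
river: ρ → (-13,14,13)
river: ρ → (13,12,-14)
river: ρ → (-14,16,11)
river: ρ → (11,28,-2)
river: ρ → (-2,28,11)
river: ρ → (11,16,-14)
ρ-cycle length = 14 (tail of 1 descent step not counted)

14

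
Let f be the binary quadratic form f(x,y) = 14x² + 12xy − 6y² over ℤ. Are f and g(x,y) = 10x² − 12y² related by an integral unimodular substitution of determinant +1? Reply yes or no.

D₁ = 480, D₂ = 480
river cycle of f (length 4): (-6, 12, 14), (14, 16, -4), (-4, 16, 14), (14, 12, -6)
river cycle of g (length 2): (10, 20, -2), (-2, 20, 10)
cycles differ ⇒ inequivalent

no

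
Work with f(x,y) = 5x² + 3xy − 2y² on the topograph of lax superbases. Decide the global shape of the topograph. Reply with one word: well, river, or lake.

D = b²−4ac = 3² − 4·5·(-2) = 49
D = 7² is a perfect square ⇒ form factors over ℤ ⇒ lakes

lake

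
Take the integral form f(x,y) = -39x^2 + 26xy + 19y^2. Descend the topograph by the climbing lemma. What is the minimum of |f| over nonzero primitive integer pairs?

river: ρ → (19,50,-15)
river: ρ → (-15,40,34)
river: ρ → (34,28,-21)
river: ρ → (-21,56,6)
river: ρ → (6,52,-39)
river: ρ → (-39,26,19)
closes: descent 0, river 6
min |a| on river = 6

6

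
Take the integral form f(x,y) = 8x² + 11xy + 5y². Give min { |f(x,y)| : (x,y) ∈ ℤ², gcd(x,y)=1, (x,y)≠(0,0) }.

translate: b→-5 (≡11 mod 16), so (8,11,5)→(8,-5,2)
flip: (8,-5,2)→(2,5,8)
translate: b→1 (≡5 mod 4), so (2,5,8)→(2,1,5)
reduced (well bottom): (2,1,5) with a≤c, −a<b≤a
well minimum = a = 2

2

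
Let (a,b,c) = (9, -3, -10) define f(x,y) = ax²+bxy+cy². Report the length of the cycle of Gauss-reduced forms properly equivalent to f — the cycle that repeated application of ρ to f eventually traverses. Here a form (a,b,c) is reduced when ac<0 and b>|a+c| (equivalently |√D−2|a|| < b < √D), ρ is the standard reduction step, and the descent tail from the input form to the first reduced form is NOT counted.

D = 369, ⌊√D⌋ = 19
descent: ρ → (-10,3,9)  [lands on river]
river: ρ → (9,15,-4)
river: ρ → (-4,17,5)
river: ρ → (5,13,-10)
river: ρ → (-10,7,8)
river: ρ → (8,9,-9)
river: ρ → (-9,9,8)
river: ρ → (8,7,-10)
river: ρ → (-10,13,5)
river: ρ → (5,17,-4)
river: ρ → (-4,15,9)
river: ρ → (9,3,-10)
river: ρ → (-10,17,2)
river: ρ → (2,19,-1)
river: ρ → (-1,19,2)
river: ρ → (2,17,-10)
ρ-cycle length = 16 (tail of 1 descent step not counted)

16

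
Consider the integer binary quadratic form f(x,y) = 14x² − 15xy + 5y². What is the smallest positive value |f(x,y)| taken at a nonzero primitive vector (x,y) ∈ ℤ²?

translate: b→13 (≡-15 mod 28), so (14,-15,5)→(14,13,4)
flip: (14,13,4)→(4,-13,14)
translate: b→3 (≡-13 mod 8), so (4,-13,14)→(4,3,4)
reduced (well bottom): (4,3,4) with a≤c, −a<b≤a
well minimum = a = 4

4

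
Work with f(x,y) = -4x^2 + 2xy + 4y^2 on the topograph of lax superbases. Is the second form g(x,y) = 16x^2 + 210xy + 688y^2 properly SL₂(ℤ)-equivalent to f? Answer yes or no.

D₁ = 68, D₂ = 68
river cycle of f (length 6): (4, 6, -2), (-2, 6, 4), (4, 2, -4), (-4, 6, 2), (2, 6, -4), (-4, 2, 4)
river cycle of g (length 6): (2, 6, -4), (-4, 2, 4), (4, 6, -2), (-2, 6, 4), (4, 2, -4), (-4, 6, 2)
cycles coincide ⇒ equivalent

yes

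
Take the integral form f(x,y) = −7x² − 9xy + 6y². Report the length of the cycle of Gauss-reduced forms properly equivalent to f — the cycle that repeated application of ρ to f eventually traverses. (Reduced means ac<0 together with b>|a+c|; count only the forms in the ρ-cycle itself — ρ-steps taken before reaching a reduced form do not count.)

D = 249, ⌊√D⌋ = 15
descent: ρ → (6,9,-7)  [lands on river]
river: ρ → (-7,5,8)
river: ρ → (8,11,-4)
river: ρ → (-4,13,5)
river: ρ → (5,7,-10)
river: ρ → (-10,13,2)
river: ρ → (2,15,-3)
river: ρ → (-3,15,2)
river: ρ → (2,13,-10)
river: ρ → (-10,7,5)
river: ρ → (5,13,-4)
river: ρ → (-4,11,8)
river: ρ → (8,5,-7)
river: ρ → (-7,9,6)
river: ρ → (6,15,-1)
river: ρ → (-1,15,6)
ρ-cycle length = 16 (tail of 1 descent step not counted)

16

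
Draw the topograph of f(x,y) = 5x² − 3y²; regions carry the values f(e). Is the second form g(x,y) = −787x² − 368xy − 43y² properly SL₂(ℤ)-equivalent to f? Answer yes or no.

D₁ = 60, D₂ = 60
river cycle of f (length 2): (-3, 6, 2), (2, 6, -3)
river cycle of g (length 2): (-3, 6, 2), (2, 6, -3)
cycles coincide ⇒ equivalent

yes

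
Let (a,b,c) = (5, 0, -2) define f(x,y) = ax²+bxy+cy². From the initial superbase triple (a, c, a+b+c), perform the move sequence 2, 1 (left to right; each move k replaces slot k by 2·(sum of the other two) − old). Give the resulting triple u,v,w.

start (5,-2,3) = (f(1,0),f(0,1),f(1,1))
replace slot 2: 2·(5+3) − (-2) = 18 → (5,18,3)
replace slot 1: 2·(18+3) − 5 = 37 → (37,18,3)

37,18,3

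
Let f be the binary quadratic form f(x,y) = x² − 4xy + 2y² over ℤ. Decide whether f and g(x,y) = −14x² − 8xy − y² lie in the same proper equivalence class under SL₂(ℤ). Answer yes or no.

D₁ = 8, D₂ = 8
river cycle of f (length 2): (-1, 2, 1), (1, 2, -1)
river cycle of g (length 2): (-1, 2, 1), (1, 2, -1)
cycles coincide ⇒ equivalent

yes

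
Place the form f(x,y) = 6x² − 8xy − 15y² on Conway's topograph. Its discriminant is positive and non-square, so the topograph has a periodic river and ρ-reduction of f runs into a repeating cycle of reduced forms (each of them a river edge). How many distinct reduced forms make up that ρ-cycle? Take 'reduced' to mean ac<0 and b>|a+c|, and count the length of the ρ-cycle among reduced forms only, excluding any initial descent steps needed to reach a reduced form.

D = 424, ⌊√D⌋ = 20
descent: ρ → (-15,8,6)
descent: ρ → (6,16,-7)  [lands on river]
river: ρ → (-7,12,10)
river: ρ → (10,8,-9)
river: ρ → (-9,10,9)
river: ρ → (9,8,-10)
river: ρ → (-10,12,7)
river: ρ → (7,16,-6)
river: ρ → (-6,20,1)
river: ρ → (1,20,-6)
river: ρ → (-6,16,7)
river: ρ → (7,12,-10)
river: ρ → (-10,8,9)
river: ρ → (9,10,-9)
river: ρ → (-9,8,10)
river: ρ → (10,12,-7)
river: ρ → (-7,16,6)
river: ρ → (6,20,-1)
river: ρ → (-1,20,6)
ρ-cycle length = 18 (tail of 2 descent steps not counted)

18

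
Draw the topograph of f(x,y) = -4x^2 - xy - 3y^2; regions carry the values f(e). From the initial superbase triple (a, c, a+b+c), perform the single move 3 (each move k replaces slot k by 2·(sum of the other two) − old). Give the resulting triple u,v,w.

start (-4,-3,-8) = (f(1,0),f(0,1),f(1,1))
replace slot 3: 2·((-4)+(-3)) − (-8) = -6 → (-4,-3,-6)

-4,-3,-6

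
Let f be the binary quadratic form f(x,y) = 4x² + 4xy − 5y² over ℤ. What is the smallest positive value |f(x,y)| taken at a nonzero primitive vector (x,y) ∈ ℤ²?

river: ρ → (-5,6,3)
river: ρ → (3,6,-5)
river: ρ → (-5,4,4)
river: ρ → (4,4,-5)
closes: descent 0, river 4
min |a| on river = 3

3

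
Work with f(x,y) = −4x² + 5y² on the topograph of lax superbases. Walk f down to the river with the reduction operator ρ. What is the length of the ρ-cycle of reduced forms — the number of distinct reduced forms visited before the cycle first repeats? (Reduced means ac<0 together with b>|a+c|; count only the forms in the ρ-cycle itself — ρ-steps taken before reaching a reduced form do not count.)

D = 80, ⌊√D⌋ = 8
descent: ρ → (5,0,-4)
descent: ρ → (-4,8,1)  [lands on river]
river: ρ → (1,8,-4)
ρ-cycle length = 2 (tail of 2 descent steps not counted)

2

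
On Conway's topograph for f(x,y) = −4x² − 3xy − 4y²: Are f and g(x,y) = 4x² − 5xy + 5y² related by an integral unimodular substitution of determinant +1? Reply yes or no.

D₁ = -55, D₂ = -55
f is negative-definite; reduce −f:
−f: reduced (well bottom): (4,3,4) with a≤c, −a<b≤a
flip sign back: reduced form of f is (-4,-3,-4)
g: translate: b→3 (≡-5 mod 8), so (4,-5,5)→(4,3,4)
g: reduced (well bottom): (4,3,4) with a≤c, −a<b≤a
reduced forms (-4, -3, -4) vs (4, 3, 4) ⇒ inequivalent

no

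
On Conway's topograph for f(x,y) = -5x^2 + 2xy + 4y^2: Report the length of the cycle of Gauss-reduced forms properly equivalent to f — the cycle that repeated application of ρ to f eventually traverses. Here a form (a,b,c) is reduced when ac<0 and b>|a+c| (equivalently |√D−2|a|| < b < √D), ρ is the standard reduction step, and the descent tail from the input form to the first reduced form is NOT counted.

D = 84, ⌊√D⌋ = 9
river: ρ → (4,6,-3)
river: ρ → (-3,6,4)
river: ρ → (4,2,-5)
river: ρ → (-5,8,1)
river: ρ → (1,8,-5)
river: ρ → (-5,2,4)
ρ-cycle length = 6 (tail of 0 descent steps not counted)

6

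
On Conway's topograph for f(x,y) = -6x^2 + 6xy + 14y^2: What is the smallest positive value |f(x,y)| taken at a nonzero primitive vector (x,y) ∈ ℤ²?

descent: ρ → (14,-6,-6)
descent: ρ → (-6,18,2)  [lands on river]
river: ρ → (2,18,-6)
closes: descent 2, river 2
min |a| on river = 2

2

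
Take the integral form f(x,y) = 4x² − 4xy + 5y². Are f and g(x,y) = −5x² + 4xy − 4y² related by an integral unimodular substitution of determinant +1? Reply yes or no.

D₁ = -64, D₂ = -64
f: translate: b→4 (≡-4 mod 8), so (4,-4,5)→(4,4,5)
f: reduced (well bottom): (4,4,5) with a≤c, −a<b≤a
g is negative-definite; reduce −g:
−g: flip: (5,-4,4)→(4,4,5)
−g: reduced (well bottom): (4,4,5) with a≤c, −a<b≤a
flip sign back: reduced form of g is (-4,-4,-5)
reduced forms (4, 4, 5) vs (-4, -4, -5) ⇒ inequivalent

no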